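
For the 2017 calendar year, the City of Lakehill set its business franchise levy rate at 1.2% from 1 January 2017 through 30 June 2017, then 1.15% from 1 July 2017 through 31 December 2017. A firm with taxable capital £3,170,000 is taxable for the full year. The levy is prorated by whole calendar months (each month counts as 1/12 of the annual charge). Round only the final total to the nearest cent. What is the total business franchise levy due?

£37,247.50

1 January – 30 June 2017: 6 months at 1.2% → £3,170,000 × 1.2% × 6/12 = £19,020.0000
1 July – 31 December 2017: 6 months at 1.15% → £3,170,000 × 1.15% × 6/12 = £18,227.5000
Total = £37,247.5000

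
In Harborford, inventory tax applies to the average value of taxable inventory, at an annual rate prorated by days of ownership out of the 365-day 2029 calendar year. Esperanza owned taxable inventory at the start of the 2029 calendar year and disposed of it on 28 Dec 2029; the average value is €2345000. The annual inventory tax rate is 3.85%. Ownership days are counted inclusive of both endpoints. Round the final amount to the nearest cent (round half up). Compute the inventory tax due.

€89540.45

Days held (1 Jan – 28 Dec 2029): 362 out of 365
Tax = €2345000 × 3.85% × 362/365 = €89540.4521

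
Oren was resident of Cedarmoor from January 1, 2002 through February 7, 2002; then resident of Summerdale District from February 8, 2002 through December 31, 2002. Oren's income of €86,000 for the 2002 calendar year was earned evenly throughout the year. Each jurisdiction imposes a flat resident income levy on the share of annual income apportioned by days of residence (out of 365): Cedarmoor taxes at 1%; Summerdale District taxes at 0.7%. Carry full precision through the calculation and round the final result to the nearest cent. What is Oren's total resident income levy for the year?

Cedarmoor, January 1 – February 7, 2002: 38 days → €86,000 × 1% × 38/365 = €89.5342
Summerdale District, February 8 – December 31, 2002: 327 days → €86,000 × 0.7% × 327/365 = €539.3260
Total = €628.8603

€628.86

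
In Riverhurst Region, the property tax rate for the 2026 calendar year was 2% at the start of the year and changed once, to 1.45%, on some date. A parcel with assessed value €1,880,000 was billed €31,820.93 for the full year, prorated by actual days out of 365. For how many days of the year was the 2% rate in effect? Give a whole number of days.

Let d = days at the first rate; then 365 − d days at the second rate.
€1,880,000 × [2%·d + 1.45%·(365−d)] / 365 = €31,820.93
Solving gives d = 161, so the new rate took effect on 11 Jun 2026.

161 days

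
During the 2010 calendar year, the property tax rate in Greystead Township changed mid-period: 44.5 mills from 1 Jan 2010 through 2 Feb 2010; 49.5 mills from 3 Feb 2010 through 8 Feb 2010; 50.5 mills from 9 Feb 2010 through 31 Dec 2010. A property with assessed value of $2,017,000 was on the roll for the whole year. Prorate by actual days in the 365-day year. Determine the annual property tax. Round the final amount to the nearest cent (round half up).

1 Jan – 2 Feb 2010: 33 days at 44.5 mills → $2,017,000 × 4.45% × 33/365 = $8,114.9712
3 Feb – 8 Feb 2010: 6 days at 49.5 mills → $2,017,000 × 4.95% × 6/365 = $1,641.2301
9 Feb – 31 Dec 2010: 326 days at 50.5 mills → $2,017,000 × 5.05% × 326/365 = $90,974.9890
Total = $100,731.1904

$100,731.19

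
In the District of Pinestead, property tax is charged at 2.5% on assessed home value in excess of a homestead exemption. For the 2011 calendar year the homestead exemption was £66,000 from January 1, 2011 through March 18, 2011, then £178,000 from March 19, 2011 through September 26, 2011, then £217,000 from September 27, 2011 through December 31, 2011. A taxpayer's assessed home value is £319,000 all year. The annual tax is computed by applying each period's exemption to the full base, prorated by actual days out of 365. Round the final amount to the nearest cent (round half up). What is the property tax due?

January 1 – March 18, 2011: 77 days, exemption £66,000 → (£319,000 − £66,000) × 2.5% × 77/365 = £1,334.3151
March 19 – September 26, 2011: 192 days, exemption £178,000 → (£319,000 − £178,000) × 2.5% × 192/365 = £1,854.2466
September 27 – December 31, 2011: 96 days, exemption £217,000 → (£319,000 − £217,000) × 2.5% × 96/365 = £670.6849
Total = £3,859.2466

£3,859.25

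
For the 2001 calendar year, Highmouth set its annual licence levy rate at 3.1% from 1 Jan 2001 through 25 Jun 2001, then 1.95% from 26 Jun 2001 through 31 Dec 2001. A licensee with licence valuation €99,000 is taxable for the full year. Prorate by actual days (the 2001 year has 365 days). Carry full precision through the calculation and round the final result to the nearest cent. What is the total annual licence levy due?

€2,479.48

1 Jan – 25 Jun 2001: 176 days at 3.1% → €99,000 × 3.1% × 176/365 = €1,479.8466
26 Jun – 31 Dec 2001: 189 days at 1.95% → €99,000 × 1.95% × 189/365 = €999.6288
Total = €2,479.4753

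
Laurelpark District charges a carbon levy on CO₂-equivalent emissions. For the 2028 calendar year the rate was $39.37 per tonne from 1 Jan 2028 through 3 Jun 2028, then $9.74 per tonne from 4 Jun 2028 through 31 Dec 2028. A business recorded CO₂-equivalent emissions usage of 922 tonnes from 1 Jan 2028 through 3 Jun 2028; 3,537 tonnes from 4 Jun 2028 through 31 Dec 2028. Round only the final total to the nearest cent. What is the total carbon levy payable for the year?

1 Jan – 3 Jun 2028: 922 tonnes at $39.37/tonne → $36,299.14
4 Jun – 31 Dec 2028: 3,537 tonnes at $9.74/tonne → $34,450.38

$70,749.52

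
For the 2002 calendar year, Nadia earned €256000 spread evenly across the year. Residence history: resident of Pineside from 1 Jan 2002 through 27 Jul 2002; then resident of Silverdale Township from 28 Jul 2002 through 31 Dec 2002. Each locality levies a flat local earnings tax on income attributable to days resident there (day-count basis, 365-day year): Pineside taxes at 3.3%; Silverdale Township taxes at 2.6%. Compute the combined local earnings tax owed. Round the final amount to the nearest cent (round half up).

Pineside, 1 Jan – 27 Jul 2002: 208 days → €256000 × 3.3% × 208/365 = €4814.2027
Silverdale Township, 28 Jul – 31 Dec 2002: 157 days → €256000 × 2.6% × 157/365 = €2862.9918
Total = €7677.1945

€7677.19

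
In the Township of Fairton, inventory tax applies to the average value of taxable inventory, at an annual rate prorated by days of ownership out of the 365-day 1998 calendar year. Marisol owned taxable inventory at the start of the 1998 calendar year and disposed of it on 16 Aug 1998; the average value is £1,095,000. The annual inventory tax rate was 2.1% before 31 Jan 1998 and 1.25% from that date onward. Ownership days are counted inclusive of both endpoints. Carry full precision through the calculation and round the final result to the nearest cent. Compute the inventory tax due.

1 Jan – 30 Jan 1998: 30 days at 2.1% → £1,095,000 × 2.1% × 30/365 = £1,890.0000
31 Jan – 16 Aug 1998: 198 days at 1.25% → £1,095,000 × 1.25% × 198/365 = £7,425.0000
Total = £9,315.0000

£9,315.00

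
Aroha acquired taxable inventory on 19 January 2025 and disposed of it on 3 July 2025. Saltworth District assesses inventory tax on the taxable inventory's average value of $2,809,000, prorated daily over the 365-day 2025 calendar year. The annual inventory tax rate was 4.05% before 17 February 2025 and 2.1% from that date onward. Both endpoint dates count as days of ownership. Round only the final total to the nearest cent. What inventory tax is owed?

$31,179.90

19 January – 16 February 2025: 29 days at 4.05% → $2,809,000 × 4.05% × 29/365 = $9,038.8233
17 February – 3 July 2025: 137 days at 2.1% → $2,809,000 × 2.1% × 137/365 = $22,141.0767
Total = $31,179.9000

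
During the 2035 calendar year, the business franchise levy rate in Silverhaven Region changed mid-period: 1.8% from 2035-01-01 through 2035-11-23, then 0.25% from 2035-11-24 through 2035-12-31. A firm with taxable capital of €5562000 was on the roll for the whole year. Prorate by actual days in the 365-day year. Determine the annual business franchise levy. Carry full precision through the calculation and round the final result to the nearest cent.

2035-01-01 to 2035-11-23: 327 days at 1.8% → €5562000 × 1.8% × 327/365 = €89692.9644
2035-11-24 to 2035-12-31: 38 days at 0.25% → €5562000 × 0.25% × 38/365 = €1447.6438
Total = €91140.6082

€91140.61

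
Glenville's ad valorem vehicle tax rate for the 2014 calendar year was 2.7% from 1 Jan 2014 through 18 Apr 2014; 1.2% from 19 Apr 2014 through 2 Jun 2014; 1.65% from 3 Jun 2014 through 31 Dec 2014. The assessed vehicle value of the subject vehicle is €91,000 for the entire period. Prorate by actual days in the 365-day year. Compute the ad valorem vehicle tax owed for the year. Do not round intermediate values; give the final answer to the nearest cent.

1 Jan – 18 Apr 2014: 108 days at 2.7% → €91,000 × 2.7% × 108/365 = €727.0027
19 Apr – 2 Jun 2014: 45 days at 1.2% → €91,000 × 1.2% × 45/365 = €134.6301
3 Jun – 31 Dec 2014: 212 days at 1.65% → €91,000 × 1.65% × 212/365 = €872.1041
Total = €1,733.7370

€1,733.74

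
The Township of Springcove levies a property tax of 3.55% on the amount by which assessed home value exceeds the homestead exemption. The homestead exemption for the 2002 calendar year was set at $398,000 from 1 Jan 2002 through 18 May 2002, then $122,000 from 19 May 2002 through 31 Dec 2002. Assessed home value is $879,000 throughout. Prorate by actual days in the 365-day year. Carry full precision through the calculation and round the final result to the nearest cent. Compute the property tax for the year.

1 Jan – 18 May 2002: 138 days, exemption $398,000 → ($879,000 − $398,000) × 3.55% × 138/365 = $6,455.9425
19 May – 31 Dec 2002: 227 days, exemption $122,000 → ($879,000 − $122,000) × 3.55% × 227/365 = $16,713.1082
Total = $23,169.0507

$23,169.05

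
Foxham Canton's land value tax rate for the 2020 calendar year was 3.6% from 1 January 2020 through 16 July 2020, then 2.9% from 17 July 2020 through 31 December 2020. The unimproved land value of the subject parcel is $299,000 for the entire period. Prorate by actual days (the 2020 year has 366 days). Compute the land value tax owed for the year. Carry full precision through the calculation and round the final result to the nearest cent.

$9,803.28

1 January – 16 July 2020: 198 days at 3.6% → $299,000 × 3.6% × 198/366 = $5,823.1475
17 July – 31 December 2020: 168 days at 2.9% → $299,000 × 2.9% × 168/366 = $3,980.1311
Total = $9,803.2787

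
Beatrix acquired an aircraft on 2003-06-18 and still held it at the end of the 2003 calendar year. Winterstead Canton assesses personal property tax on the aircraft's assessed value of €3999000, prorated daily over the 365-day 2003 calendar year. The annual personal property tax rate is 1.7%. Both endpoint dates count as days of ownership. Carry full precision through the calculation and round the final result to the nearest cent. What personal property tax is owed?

€36692.19

Days held (2003-06-18 to 2003-12-31): 197 out of 365
Tax = €3999000 × 1.7% × 197/365 = €36692.1945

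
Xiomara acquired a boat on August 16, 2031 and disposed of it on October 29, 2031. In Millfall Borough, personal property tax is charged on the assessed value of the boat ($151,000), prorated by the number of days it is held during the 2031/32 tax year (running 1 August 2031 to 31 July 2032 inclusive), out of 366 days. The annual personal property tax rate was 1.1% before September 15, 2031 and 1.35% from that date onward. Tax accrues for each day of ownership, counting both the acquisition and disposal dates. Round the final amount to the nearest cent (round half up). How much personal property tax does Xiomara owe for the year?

August 16 – September 14, 2031: 30 days at 1.1% → $151,000 × 1.1% × 30/366 = $136.1475
September 15 – October 29, 2031: 45 days at 1.35% → $151,000 × 1.35% × 45/366 = $250.6352
Total = $386.7828

$386.78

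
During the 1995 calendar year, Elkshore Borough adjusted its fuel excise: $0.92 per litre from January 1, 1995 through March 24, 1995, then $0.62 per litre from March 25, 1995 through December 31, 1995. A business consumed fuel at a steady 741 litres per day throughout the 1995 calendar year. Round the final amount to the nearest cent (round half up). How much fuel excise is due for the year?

January 1 – March 24, 1995: 83 days × 741 litres/day = 61,503 litres at $0.92/litre → $56,582.76
March 25 – December 31, 1995: 282 days × 741 litres/day = 208,962 litres at $0.62/litre → $129,556.44

$186,139.20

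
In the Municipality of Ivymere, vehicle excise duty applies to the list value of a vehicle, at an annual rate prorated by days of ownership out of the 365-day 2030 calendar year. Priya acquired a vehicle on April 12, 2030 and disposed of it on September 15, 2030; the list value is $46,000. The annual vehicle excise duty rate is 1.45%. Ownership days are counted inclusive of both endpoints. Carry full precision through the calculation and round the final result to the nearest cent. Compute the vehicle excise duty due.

$286.90

Days held (April 12 – September 15, 2030): 157 out of 365
Tax = $46,000 × 1.45% × 157/365 = $286.9014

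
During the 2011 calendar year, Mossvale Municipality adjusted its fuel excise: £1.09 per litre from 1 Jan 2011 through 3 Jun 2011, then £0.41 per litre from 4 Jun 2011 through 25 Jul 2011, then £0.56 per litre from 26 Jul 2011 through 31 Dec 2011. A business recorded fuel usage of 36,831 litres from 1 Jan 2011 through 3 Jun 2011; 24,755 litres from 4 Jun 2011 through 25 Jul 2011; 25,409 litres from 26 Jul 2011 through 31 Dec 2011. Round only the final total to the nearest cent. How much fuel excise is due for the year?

1 Jan – 3 Jun 2011: 36,831 litres at £1.09/litre → £40,145.79
4 Jun – 25 Jul 2011: 24,755 litres at £0.41/litre → £10,149.55
26 Jul – 31 Dec 2011: 25,409 litres at £0.56/litre → £14,229.04

£64,524.38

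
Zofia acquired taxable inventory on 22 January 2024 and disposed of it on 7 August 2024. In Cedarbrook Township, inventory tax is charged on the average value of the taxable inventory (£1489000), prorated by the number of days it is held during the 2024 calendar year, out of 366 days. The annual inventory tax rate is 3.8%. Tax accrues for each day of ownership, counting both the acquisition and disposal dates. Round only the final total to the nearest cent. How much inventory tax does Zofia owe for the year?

Days held (22 January – 7 August 2024): 199 out of 366
Tax = £1489000 × 3.8% × 199/366 = £30764.5301

£30764.53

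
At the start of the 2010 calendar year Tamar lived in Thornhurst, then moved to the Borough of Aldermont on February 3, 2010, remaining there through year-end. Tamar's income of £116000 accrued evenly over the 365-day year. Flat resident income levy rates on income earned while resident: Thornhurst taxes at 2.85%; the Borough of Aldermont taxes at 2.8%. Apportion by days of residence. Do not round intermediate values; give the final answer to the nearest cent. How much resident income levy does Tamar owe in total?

£3253.24

Thornhurst, January 1 – February 2, 2010: 33 days → £116000 × 2.85% × 33/365 = £298.8986
The Borough of Aldermont, February 3 – December 31, 2010: 332 days → £116000 × 2.8% × 332/365 = £2954.3452
Total = £3253.2438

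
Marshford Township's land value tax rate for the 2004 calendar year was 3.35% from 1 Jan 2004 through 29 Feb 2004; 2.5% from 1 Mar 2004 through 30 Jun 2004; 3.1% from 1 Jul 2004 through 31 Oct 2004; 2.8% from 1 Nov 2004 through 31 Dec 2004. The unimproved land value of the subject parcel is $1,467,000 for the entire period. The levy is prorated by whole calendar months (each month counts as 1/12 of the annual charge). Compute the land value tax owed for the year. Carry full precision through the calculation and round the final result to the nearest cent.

1 Jan – 29 Feb 2004: 2 months at 3.35% → $1,467,000 × 3.35% × 2/12 = $8,190.7500
1 Mar – 30 Jun 2004: 4 months at 2.5% → $1,467,000 × 2.5% × 4/12 = $12,225.0000
1 Jul – 31 Oct 2004: 4 months at 3.1% → $1,467,000 × 3.1% × 4/12 = $15,159.0000
1 Nov – 31 Dec 2004: 2 months at 2.8% → $1,467,000 × 2.8% × 2/12 = $6,846.0000
Total = $42,420.7500

$42,420.75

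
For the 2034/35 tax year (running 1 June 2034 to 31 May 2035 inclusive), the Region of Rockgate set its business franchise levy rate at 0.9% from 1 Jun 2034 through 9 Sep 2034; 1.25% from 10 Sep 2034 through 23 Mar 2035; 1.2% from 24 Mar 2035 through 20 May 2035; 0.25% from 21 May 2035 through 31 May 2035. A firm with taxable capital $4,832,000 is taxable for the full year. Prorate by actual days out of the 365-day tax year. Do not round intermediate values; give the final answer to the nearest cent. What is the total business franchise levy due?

$53,880.11

1 Jun – 9 Sep 2034: 101 days at 0.9% → $4,832,000 × 0.9% × 101/365 = $12,033.6658
10 Sep 2034 – 23 Mar 2035: 195 days at 1.25% → $4,832,000 × 1.25% × 195/365 = $32,268.4932
24 Mar – 20 May 2035: 58 days at 1.2% → $4,832,000 × 1.2% × 58/365 = $9,213.8959
21 May – 31 May 2035: 11 days at 0.25% → $4,832,000 × 0.25% × 11/365 = $364.0548
Total = $53,880.1096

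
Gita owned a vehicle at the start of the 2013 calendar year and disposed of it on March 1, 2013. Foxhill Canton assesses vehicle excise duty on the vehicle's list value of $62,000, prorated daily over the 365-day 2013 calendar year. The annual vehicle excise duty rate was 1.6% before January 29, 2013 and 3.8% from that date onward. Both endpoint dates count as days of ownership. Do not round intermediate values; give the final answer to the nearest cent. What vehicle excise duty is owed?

January 1 – January 28, 2013: 28 days at 1.6% → $62,000 × 1.6% × 28/365 = $76.0986
January 29 – March 1, 2013: 32 days at 3.8% → $62,000 × 3.8% × 32/365 = $206.5534
Total = $282.6521

$282.65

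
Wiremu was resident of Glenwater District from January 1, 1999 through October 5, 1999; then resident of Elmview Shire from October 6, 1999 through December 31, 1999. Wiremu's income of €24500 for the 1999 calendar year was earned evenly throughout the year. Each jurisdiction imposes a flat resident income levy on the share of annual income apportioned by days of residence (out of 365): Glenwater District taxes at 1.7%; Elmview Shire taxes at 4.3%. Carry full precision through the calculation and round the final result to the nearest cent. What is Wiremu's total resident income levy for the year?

€568.33

Glenwater District, January 1 – October 5, 1999: 278 days → €24500 × 1.7% × 278/365 = €317.2247
Elmview Shire, October 6 – December 31, 1999: 87 days → €24500 × 4.3% × 87/365 = €251.1082
Total = €568.3329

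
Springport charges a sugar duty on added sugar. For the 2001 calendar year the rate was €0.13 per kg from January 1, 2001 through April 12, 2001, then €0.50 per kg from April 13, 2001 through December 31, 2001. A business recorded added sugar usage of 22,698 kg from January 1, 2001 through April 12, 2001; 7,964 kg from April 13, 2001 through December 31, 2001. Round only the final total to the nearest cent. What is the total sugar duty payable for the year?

January 1 – April 12, 2001: 22,698 kg at €0.13/kg → €2,950.74
April 13 – December 31, 2001: 7,964 kg at €0.50/kg → €3,982.00

€6,932.74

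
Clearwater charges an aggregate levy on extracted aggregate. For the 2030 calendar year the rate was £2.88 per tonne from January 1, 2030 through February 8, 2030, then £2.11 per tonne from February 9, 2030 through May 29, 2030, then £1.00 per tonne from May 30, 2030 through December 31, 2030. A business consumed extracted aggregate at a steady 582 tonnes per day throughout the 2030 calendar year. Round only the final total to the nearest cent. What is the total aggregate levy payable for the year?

£326164.44

January 1 – February 8, 2030: 39 days × 582 tonnes/day = 22,698 tonnes at £2.88/tonne → £65370.24
February 9 – May 29, 2030: 110 days × 582 tonnes/day = 64,020 tonnes at £2.11/tonne → £135082.20
May 30 – December 31, 2030: 216 days × 582 tonnes/day = 125,712 tonnes at £1.00/tonne → £125712.00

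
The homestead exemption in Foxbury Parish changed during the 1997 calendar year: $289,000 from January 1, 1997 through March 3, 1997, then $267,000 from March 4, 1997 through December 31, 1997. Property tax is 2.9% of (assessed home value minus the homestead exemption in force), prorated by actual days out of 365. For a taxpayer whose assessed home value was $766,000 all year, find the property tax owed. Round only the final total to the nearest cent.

January 1 – March 3, 1997: 62 days, exemption $289,000 → ($766,000 − $289,000) × 2.9% × 62/365 = $2,349.7151
March 4 – December 31, 1997: 303 days, exemption $267,000 → ($766,000 − $267,000) × 2.9% × 303/365 = $12,012.9123
Total = $14,362.6274

$14,362.63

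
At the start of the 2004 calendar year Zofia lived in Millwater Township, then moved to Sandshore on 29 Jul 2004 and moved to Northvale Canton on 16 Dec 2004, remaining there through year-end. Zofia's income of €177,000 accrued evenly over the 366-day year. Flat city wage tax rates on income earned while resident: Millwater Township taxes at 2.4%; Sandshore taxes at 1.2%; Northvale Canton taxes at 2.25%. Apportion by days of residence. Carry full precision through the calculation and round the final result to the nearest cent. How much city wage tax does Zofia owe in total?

€3,423.93

Millwater Township, 1 Jan – 28 Jul 2004: 210 days → €177,000 × 2.4% × 210/366 = €2,437.3770
Sandshore, 29 Jul – 15 Dec 2004: 140 days → €177,000 × 1.2% × 140/366 = €812.4590
Northvale Canton, 16 Dec – 31 Dec 2004: 16 days → €177,000 × 2.25% × 16/366 = €174.0984
Total = €3,423.9344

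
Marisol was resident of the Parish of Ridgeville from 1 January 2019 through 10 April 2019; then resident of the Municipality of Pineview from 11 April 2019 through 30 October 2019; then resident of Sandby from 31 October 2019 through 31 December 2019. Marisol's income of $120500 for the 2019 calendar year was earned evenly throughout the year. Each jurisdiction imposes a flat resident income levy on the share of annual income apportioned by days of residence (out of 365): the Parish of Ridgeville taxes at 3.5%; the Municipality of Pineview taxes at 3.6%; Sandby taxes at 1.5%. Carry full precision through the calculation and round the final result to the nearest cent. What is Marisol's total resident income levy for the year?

The Parish of Ridgeville, 1 January – 10 April 2019: 100 days → $120500 × 3.5% × 100/365 = $1155.4795
The Municipality of Pineview, 11 April – 30 October 2019: 203 days → $120500 × 3.6% × 203/365 = $2412.6411
Sandby, 31 October – 31 December 2019: 62 days → $120500 × 1.5% × 62/365 = $307.0274
Total = $3875.1479

$3875.15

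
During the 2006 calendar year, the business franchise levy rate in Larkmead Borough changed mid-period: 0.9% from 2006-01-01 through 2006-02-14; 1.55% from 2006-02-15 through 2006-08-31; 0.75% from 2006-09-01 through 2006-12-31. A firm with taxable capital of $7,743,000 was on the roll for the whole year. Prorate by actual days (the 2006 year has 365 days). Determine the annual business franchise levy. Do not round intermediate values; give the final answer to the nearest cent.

2006-01-01 to 2006-02-14: 45 days at 0.9% → $7,743,000 × 0.9% × 45/365 = $8,591.5479
2006-02-15 to 2006-08-31: 198 days at 1.55% → $7,743,000 × 1.55% × 198/365 = $65,104.8411
2006-09-01 to 2006-12-31: 122 days at 0.75% → $7,743,000 × 0.75% × 122/365 = $19,410.5342
Total = $93,106.9233

$93,106.92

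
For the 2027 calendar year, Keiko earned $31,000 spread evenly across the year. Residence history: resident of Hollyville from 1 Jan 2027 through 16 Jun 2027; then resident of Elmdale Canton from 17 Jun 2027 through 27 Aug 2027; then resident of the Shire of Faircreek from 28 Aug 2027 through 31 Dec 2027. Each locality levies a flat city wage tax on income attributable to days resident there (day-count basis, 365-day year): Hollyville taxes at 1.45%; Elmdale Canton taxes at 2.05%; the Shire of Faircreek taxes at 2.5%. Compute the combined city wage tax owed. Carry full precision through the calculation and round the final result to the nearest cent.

Hollyville, 1 Jan – 16 Jun 2027: 167 days → $31,000 × 1.45% × 167/365 = $205.6616
Elmdale Canton, 17 Jun – 27 Aug 2027: 72 days → $31,000 × 2.05% × 72/365 = $125.3589
The Shire of Faircreek, 28 Aug – 31 Dec 2027: 126 days → $31,000 × 2.5% × 126/365 = $267.5342
Total = $598.5548

$598.55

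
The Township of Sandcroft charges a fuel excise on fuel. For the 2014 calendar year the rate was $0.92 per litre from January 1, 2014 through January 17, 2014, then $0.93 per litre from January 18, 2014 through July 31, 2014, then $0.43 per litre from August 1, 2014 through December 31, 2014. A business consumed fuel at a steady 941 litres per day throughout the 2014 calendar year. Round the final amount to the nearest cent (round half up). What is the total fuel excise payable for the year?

January 1 – January 17, 2014: 17 days × 941 litres/day = 15,997 litres at $0.92/litre → $14,717.24
January 18 – July 31, 2014: 195 days × 941 litres/day = 183,495 litres at $0.93/litre → $170,650.35
August 1 – December 31, 2014: 153 days × 941 litres/day = 143,973 litres at $0.43/litre → $61,908.39

$247,275.98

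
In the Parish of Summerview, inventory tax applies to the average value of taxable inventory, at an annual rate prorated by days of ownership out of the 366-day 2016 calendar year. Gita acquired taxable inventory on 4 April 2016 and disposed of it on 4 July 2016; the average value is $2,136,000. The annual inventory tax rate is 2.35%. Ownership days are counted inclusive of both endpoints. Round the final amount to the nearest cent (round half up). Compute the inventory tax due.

$12,617.57

Days held (4 April – 4 July 2016): 92 out of 366
Tax = $2,136,000 × 2.35% × 92/366 = $12,617.5738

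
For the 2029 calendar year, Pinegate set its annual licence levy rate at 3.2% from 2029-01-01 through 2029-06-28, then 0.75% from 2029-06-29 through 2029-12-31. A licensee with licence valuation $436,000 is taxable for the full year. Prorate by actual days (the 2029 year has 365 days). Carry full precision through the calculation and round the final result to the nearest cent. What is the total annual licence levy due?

$8,508.57

2029-01-01 to 2029-06-28: 179 days at 3.2% → $436,000 × 3.2% × 179/365 = $6,842.2137
2029-06-29 to 2029-12-31: 186 days at 0.75% → $436,000 × 0.75% × 186/365 = $1,666.3562
Total = $8,508.5699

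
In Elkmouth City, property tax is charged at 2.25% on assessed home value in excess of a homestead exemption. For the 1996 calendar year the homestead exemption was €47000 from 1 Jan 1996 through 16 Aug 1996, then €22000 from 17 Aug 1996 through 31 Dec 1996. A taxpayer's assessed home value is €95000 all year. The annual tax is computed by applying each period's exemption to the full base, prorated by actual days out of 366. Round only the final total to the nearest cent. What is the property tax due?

1 Jan – 16 Aug 1996: 229 days, exemption €47000 → (€95000 − €47000) × 2.25% × 229/366 = €675.7377
17 Aug – 31 Dec 1996: 137 days, exemption €22000 → (€95000 − €22000) × 2.25% × 137/366 = €614.8156
Total = €1290.5533

€1290.55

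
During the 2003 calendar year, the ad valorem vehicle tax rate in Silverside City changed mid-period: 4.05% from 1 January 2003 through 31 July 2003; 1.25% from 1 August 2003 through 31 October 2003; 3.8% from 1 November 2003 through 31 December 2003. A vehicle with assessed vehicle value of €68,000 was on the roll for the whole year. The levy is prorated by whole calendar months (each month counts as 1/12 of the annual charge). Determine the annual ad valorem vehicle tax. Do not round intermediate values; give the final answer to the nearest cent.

€2,249.67

1 January – 31 July 2003: 7 months at 4.05% → €68,000 × 4.05% × 7/12 = €1,606.5000
1 August – 31 October 2003: 3 months at 1.25% → €68,000 × 1.25% × 3/12 = €212.5000
1 November – 31 December 2003: 2 months at 3.8% → €68,000 × 3.8% × 2/12 = €430.6667
Total = €2,249.6667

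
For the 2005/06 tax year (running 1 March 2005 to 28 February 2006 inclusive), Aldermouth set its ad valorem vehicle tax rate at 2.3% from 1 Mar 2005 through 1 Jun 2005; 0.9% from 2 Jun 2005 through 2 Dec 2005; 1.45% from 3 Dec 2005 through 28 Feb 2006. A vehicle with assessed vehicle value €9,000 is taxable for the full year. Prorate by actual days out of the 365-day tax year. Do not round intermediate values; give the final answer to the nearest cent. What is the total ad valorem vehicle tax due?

1 Mar – 1 Jun 2005: 93 days at 2.3% → €9,000 × 2.3% × 93/365 = €52.7425
2 Jun – 2 Dec 2005: 184 days at 0.9% → €9,000 × 0.9% × 184/365 = €40.8329
3 Dec 2005 – 28 Feb 2006: 88 days at 1.45% → €9,000 × 1.45% × 88/365 = €31.4630
Total = €125.0384

€125.04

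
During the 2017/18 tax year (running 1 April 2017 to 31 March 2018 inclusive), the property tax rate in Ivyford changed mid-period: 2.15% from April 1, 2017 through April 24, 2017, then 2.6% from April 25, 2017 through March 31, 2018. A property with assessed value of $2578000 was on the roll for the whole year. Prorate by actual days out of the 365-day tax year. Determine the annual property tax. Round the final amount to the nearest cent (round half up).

April 1 – April 24, 2017: 24 days at 2.15% → $2578000 × 2.15% × 24/365 = $3644.5151
April 25, 2017 – March 31, 2018: 341 days at 2.6% → $2578000 × 2.6% × 341/365 = $62620.6795
Total = $66265.1945

$66265.19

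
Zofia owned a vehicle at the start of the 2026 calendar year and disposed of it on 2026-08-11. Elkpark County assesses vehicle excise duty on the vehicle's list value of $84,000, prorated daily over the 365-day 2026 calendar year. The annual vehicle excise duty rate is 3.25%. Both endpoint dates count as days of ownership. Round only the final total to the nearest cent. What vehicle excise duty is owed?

Days held (2026-01-01 to 2026-08-11): 223 out of 365
Tax = $84,000 × 3.25% × 223/365 = $1,667.9178

$1,667.92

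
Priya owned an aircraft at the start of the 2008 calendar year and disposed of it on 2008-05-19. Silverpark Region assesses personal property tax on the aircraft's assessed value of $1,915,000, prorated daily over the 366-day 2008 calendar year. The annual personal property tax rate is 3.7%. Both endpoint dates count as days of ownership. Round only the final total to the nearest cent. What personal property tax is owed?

$27,103.01

Days held (2008-01-01 to 2008-05-19): 140 out of 366
Tax = $1,915,000 × 3.7% × 140/366 = $27,103.0055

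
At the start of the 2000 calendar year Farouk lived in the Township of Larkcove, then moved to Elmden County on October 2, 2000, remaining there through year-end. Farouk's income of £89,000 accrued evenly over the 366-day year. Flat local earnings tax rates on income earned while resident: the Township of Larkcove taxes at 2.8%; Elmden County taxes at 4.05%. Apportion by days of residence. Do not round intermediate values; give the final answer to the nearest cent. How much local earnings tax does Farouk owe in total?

£2,768.61

The Township of Larkcove, January 1 – October 1, 2000: 275 days → £89,000 × 2.8% × 275/366 = £1,872.4044
Elmden County, October 2 – December 31, 2000: 91 days → £89,000 × 4.05% × 91/366 = £896.2008
Total = £2,768.6052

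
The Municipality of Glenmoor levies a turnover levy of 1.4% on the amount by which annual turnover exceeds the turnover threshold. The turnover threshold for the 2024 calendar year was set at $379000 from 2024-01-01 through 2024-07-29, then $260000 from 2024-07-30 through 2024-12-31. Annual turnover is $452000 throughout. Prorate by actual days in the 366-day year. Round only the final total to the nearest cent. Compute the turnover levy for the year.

2024-01-01 to 2024-07-29: 211 days, exemption $379000 → ($452000 − $379000) × 1.4% × 211/366 = $589.1858
2024-07-30 to 2024-12-31: 155 days, exemption $260000 → ($452000 − $260000) × 1.4% × 155/366 = $1138.3607
Total = $1727.5464

$1727.55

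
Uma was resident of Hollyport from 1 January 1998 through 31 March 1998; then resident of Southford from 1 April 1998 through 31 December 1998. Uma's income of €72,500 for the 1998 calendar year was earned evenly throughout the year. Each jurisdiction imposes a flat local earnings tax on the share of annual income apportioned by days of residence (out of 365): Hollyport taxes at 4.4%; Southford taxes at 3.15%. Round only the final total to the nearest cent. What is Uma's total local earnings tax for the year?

Hollyport, 1 January – 31 March 1998: 90 days → €72,500 × 4.4% × 90/365 = €786.5753
Southford, 1 April – 31 December 1998: 275 days → €72,500 × 3.15% × 275/365 = €1,720.6336
Total = €2,507.2089

€2,507.21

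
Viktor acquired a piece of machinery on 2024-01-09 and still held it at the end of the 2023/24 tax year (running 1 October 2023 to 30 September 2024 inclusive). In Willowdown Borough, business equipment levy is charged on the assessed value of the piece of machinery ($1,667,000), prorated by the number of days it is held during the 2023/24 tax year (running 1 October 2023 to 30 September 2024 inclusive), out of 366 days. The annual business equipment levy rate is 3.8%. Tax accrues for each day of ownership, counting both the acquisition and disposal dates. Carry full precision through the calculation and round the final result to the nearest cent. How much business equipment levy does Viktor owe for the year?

$46,038.35

Days held (2024-01-09 to 2024-09-30): 266 out of 366
Tax = $1,667,000 × 3.8% × 266/366 = $46,038.3497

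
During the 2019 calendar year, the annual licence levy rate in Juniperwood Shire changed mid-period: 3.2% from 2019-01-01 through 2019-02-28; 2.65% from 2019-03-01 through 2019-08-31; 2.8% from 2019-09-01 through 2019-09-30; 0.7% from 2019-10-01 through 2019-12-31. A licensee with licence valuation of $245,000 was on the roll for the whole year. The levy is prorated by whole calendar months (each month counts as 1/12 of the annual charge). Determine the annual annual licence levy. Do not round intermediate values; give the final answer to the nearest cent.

2019-01-01 to 2019-02-28: 2 months at 3.2% → $245,000 × 3.2% × 2/12 = $1,306.6667
2019-03-01 to 2019-08-31: 6 months at 2.65% → $245,000 × 2.65% × 6/12 = $3,246.2500
2019-09-01 to 2019-09-30: 1 month at 2.8% → $245,000 × 2.8% × 1/12 = $571.6667
2019-10-01 to 2019-12-31: 3 months at 0.7% → $245,000 × 0.7% × 3/12 = $428.7500
Total = $5,553.3333

$5,553.33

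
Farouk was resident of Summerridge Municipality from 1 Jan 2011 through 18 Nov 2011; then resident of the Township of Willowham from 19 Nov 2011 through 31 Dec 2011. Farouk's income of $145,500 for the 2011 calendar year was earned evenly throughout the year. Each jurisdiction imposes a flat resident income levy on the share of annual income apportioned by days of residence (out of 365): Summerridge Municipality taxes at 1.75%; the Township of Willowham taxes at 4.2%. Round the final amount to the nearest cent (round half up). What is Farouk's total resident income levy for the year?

Summerridge Municipality, 1 Jan – 18 Nov 2011: 322 days → $145,500 × 1.75% × 322/365 = $2,246.2808
The Township of Willowham, 19 Nov – 31 Dec 2011: 43 days → $145,500 × 4.2% × 43/365 = $719.9260
Total = $2,966.2068

$2,966.21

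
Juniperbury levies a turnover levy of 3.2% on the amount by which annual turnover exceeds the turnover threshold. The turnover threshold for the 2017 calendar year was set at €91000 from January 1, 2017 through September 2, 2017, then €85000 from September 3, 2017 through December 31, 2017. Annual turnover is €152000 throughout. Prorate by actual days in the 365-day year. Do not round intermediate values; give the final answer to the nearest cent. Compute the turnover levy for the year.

January 1 – September 2, 2017: 245 days, exemption €91000 → (€152000 − €91000) × 3.2% × 245/365 = €1310.2466
September 3 – December 31, 2017: 120 days, exemption €85000 → (€152000 − €85000) × 3.2% × 120/365 = €704.8767
Total = €2015.1233

€2015.12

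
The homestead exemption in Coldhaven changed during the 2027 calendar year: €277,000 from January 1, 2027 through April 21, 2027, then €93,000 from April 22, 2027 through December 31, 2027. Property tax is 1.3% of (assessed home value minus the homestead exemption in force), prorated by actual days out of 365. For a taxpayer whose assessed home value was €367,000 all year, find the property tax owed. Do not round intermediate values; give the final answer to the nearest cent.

January 1 – April 21, 2027: 111 days, exemption €277,000 → (€367,000 − €277,000) × 1.3% × 111/365 = €355.8082
April 22 – December 31, 2027: 254 days, exemption €93,000 → (€367,000 − €93,000) × 1.3% × 254/365 = €2,478.7616
Total = €2,834.5699

€2,834.57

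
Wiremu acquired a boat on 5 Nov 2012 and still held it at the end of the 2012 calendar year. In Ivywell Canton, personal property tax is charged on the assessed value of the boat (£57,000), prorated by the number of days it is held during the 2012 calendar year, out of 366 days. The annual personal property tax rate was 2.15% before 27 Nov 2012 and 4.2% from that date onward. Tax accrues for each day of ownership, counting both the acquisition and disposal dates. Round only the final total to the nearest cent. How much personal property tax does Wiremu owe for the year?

£302.60

5 Nov – 26 Nov 2012: 22 days at 2.15% → £57,000 × 2.15% × 22/366 = £73.6639
27 Nov – 31 Dec 2012: 35 days at 4.2% → £57,000 × 4.2% × 35/366 = £228.9344
Total = £302.5984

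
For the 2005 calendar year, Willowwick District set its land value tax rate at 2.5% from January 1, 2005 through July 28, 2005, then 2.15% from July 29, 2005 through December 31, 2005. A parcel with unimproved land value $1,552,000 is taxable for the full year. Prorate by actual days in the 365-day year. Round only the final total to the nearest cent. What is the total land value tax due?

$36,478.38

January 1 – July 28, 2005: 209 days at 2.5% → $1,552,000 × 2.5% × 209/365 = $22,216.9863
July 29 – December 31, 2005: 156 days at 2.15% → $1,552,000 × 2.15% × 156/365 = $14,261.3918
Total = $36,478.3781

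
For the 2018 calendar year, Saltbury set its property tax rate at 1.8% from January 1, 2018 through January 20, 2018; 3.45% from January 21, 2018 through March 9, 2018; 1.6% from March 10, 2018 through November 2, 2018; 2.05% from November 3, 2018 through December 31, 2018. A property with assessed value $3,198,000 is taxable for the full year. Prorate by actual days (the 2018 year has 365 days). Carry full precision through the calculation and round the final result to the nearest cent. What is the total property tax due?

$61,625.02

January 1 – January 20, 2018: 20 days at 1.8% → $3,198,000 × 1.8% × 20/365 = $3,154.1918
January 21 – March 9, 2018: 48 days at 3.45% → $3,198,000 × 3.45% × 48/365 = $14,509.2822
March 10 – November 2, 2018: 238 days at 1.6% → $3,198,000 × 1.6% × 238/365 = $33,364.3397
November 3 – December 31, 2018: 59 days at 2.05% → $3,198,000 × 2.05% × 59/365 = $10,597.2082
Total = $61,625.0219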